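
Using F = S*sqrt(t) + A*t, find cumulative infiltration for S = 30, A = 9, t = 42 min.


F = S*sqrt(t) + A*t
F = 30*sqrt(42) + 9*42
F = 30*6.480741 + 378

572.4222 mm


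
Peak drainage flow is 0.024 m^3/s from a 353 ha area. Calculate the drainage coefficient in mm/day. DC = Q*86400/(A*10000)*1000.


DC = Q * 86400 / (A * 10000) * 1000
DC = 0.024 * 86400 / (353 * 10000) * 1000
DC = 2073600.0000 / 3530000

0.5874 mm/day


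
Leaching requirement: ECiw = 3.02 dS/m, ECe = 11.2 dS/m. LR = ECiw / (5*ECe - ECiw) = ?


LR = ECiw / (5*ECe - ECiw)
LR = 3.02 / (5*11.2 - 3.02)
LR = 3.02 / 52.9800

0.0570


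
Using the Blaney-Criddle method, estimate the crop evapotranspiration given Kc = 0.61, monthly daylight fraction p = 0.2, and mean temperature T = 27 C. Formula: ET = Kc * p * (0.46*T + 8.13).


ET = Kc * p * (0.46*T + 8.13)
ET = 0.61 * 0.2 * (0.46*27 + 8.13)
ET = 0.61 * 0.2 * 20.5500

2.5071 mm/day


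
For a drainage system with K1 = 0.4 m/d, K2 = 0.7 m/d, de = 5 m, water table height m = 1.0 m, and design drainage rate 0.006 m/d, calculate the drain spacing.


S^2 = 8*K2*de*m/q + 4*K1*m^2/q
S^2 = 8*0.7*5*1.0/0.006 + 4*0.4*1.0^2/0.006
S = sqrt(4933.3333)

70.2377 m


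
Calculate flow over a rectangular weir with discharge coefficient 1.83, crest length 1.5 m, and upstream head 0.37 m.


Q = C * L * H^(3/2) = 1.83 * 1.5 * 0.37^1.5 = 1.83 * 1.5 * 0.225062

0.6178 m^3/s


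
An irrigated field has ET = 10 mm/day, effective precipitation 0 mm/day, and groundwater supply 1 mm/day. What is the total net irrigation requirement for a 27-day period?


Daily deficit = ET - Pe - GW = 10 - 0 - 1 = 9 mm/day
NIR = 9 * 27 = 243 mm

243.0000 mm


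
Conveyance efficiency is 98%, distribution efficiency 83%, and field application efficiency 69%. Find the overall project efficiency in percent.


Ec = 0.98, Eb = 0.83, Ea = 0.69
E = 0.98 * 0.83 * 0.69 * 100 = 56.1246%

56.1246 %


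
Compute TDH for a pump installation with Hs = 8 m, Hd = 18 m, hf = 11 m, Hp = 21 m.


TDH = Hs + Hd + hf + Hp = 8 + 18 + 11 + 21 = 58

58 m


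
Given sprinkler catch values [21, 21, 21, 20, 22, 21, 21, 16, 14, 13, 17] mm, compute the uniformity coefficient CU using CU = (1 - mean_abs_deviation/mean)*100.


mean = 18.818182 mm
MAD = 2.776860 mm
CU = (1 - 2.776860/18.818182)*100

85.2437 %


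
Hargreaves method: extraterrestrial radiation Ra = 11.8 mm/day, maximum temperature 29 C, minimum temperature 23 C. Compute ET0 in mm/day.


Tmean = (Tmax + Tmin)/2 = (29 + 23)/2 = 26.0
ET0 = 0.0023 * 11.8 * (26.0 + 17.8) * sqrt(29 - 23)
ET0 = 0.0023 * 11.8 * 43.8 * 2.449490

2.9118 mm/day


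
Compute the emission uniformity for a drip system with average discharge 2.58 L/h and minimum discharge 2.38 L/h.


EU = (q_min/q_avg)*100 = (2.38/2.58)*100 = 92.2481%

92.2481 %


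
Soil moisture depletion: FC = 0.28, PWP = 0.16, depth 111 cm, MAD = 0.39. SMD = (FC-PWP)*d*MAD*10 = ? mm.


SMD = (FC - PWP) * d * MAD * 10
SMD = (0.28 - 0.16) * 111 * 0.39 * 10
SMD = 0.1200 * 111 * 0.39 * 10

51.9480 mm


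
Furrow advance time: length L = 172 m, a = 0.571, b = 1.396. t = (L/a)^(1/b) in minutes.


t = (L/a)^(1/b)
t = (172/0.571)^(1/1.396)
t = 301.225919^(1/1.396)

59.6638 min


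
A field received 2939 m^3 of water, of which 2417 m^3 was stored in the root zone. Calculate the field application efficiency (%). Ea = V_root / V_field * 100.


Ea = V_root / V_field * 100 = 2417 / 2939 * 100 = 82.2389%

82.2389 %


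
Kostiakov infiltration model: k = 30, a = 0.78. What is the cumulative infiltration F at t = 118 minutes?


F = k * t^a = 30 * 118^0.78
F = 30 * 41.311215

1239.3365 mm


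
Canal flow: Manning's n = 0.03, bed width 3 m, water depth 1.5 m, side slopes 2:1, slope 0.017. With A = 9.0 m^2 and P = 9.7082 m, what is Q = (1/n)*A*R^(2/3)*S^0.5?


R = A/P = 9.0/9.7082 = 0.927051
Q = (1/0.03) * 9.0 * 0.927051^(2/3) * 0.017^0.5

37.1890 m^3/s


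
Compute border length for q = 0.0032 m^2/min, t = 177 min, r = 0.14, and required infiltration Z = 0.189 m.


L = q*t/((1+r)*Z)
L = 0.0032*177/((1+0.14)*0.189)
L = 0.5664/0.21546

2.6288 m


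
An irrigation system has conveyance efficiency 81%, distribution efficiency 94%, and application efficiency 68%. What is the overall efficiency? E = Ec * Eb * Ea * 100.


Ec = 0.81, Eb = 0.94, Ea = 0.68
E = 0.81 * 0.94 * 0.68 * 100 = 51.7752%

51.7752 %


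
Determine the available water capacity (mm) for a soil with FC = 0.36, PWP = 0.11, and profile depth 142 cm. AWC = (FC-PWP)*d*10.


AWC = (FC - PWP) * d * 10
AWC = (0.36 - 0.11) * 142 * 10
AWC = 0.2500 * 142 * 10

355.0000 mm


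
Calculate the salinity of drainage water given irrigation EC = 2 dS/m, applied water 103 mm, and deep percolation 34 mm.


EC_dw = EC_iw * D_iw / D_dw
EC_dw = 2 * 103 / 34
EC_dw = 206 / 34

6.0588 dS/m


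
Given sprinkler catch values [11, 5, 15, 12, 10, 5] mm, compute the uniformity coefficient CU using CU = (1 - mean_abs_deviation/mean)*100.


mean = 9.666667 mm
MAD = 3.111111 mm
CU = (1 - 3.111111/9.666667)*100

67.8161 %


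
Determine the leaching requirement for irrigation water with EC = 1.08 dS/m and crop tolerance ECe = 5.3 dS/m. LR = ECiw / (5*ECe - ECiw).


LR = ECiw / (5*ECe - ECiw)
LR = 1.08 / (5*5.3 - 1.08)
LR = 1.08 / 25.4200

0.0425


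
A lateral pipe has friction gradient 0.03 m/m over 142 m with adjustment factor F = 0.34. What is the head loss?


hf = J * L * F = 0.03 * 142 * 0.34 = 1.4484 m

1.4484 m


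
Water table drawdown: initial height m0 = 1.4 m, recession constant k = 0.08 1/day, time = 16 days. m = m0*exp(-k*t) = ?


m = m0 * exp(-k*t)
m = 1.4 * exp(-0.08 * 16)
m = 1.4 * exp(-1.2800)

0.3893 m


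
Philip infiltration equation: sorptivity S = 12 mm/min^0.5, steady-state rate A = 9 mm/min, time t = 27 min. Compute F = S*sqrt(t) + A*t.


F = S*sqrt(t) + A*t
F = 12*sqrt(27) + 9*27
F = 12*5.196152 + 243

305.3538 mm


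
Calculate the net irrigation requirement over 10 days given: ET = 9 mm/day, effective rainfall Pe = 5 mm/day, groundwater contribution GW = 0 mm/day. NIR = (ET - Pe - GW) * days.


Daily deficit = ET - Pe - GW = 9 - 5 - 0 = 4 mm/day
NIR = 4 * 10 = 40 mm

40.0000 mm


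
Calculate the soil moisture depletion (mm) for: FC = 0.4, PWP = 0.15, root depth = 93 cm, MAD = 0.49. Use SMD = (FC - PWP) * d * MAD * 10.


SMD = (FC - PWP) * d * MAD * 10
SMD = (0.4 - 0.15) * 93 * 0.49 * 10
SMD = 0.2500 * 93 * 0.49 * 10

113.9250 mm


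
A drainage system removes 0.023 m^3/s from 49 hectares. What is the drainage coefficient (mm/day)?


DC = Q * 86400 / (A * 10000) * 1000
DC = 0.023 * 86400 / (49 * 10000) * 1000
DC = 1987200.0000 / 490000

4.0555 mm/day


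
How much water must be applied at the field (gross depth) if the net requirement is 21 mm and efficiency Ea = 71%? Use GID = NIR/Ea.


Ea = 71% = 0.71
GID = NIR / Ea = 21 / 0.71 = 29.5775 mm

29.5775 mm


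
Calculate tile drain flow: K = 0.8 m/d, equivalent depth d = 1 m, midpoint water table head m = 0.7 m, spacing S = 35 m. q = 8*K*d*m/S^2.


q = 8*K*d*m/S^2
q = 8*0.8*1*0.7/35^2
q = 4.4800 / 1225

0.0037 m/d


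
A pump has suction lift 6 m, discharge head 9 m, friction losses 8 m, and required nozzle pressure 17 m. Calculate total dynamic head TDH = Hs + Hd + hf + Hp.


TDH = Hs + Hd + hf + Hp = 6 + 9 + 8 + 17 = 40

40 m


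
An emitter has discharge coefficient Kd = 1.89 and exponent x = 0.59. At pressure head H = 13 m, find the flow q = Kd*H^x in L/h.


q = Kd * H^x = 1.89 * 13^0.59 = 1.89 * 4.541785

8.5840 L/h


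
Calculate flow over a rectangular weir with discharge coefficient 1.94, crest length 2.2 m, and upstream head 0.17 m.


Q = C * L * H^(3/2) = 1.94 * 2.2 * 0.17^1.5 = 1.94 * 2.2 * 0.070093

0.2992 m^3/s


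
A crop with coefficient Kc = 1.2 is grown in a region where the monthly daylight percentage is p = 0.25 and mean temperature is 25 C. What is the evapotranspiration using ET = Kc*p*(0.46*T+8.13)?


ET = Kc * p * (0.46*T + 8.13)
ET = 1.2 * 0.25 * (0.46*25 + 8.13)
ET = 1.2 * 0.25 * 19.6300

5.8890 mm/day


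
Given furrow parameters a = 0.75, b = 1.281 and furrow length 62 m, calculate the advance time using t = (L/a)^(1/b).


t = (L/a)^(1/b)
t = (62/0.75)^(1/1.281)
t = 82.666667^(1/1.281)

31.3867 min


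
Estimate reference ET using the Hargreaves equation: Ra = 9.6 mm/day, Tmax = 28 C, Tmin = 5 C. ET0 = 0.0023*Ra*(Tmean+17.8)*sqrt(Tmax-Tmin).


Tmean = (Tmax + Tmin)/2 = (28 + 5)/2 = 16.5
ET0 = 0.0023 * 9.6 * (16.5 + 17.8) * sqrt(28 - 5)
ET0 = 0.0023 * 9.6 * 34.3 * 4.795832

3.6321 mm/day


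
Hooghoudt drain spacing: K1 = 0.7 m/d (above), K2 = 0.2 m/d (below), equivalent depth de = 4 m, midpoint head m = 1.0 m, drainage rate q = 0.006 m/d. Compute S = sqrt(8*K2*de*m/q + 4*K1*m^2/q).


S^2 = 8*K2*de*m/q + 4*K1*m^2/q
S^2 = 8*0.2*4*1.0/0.006 + 4*0.7*1.0^2/0.006
S = sqrt(1533.3333)

39.1578 m


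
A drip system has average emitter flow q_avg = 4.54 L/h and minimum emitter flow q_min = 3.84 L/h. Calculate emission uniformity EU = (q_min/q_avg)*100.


EU = (q_min/q_avg)*100 = (3.84/4.54)*100 = 84.5815%

84.5815 %


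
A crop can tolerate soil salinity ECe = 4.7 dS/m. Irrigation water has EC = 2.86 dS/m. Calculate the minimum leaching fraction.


LR = ECiw / (5*ECe - ECiw)
LR = 2.86 / (5*4.7 - 2.86)
LR = 2.86 / 20.6400

0.1386


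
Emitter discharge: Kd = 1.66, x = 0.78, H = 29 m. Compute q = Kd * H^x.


q = Kd * H^x = 1.66 * 29^0.78 = 1.66 * 13.825169

22.9498 L/h


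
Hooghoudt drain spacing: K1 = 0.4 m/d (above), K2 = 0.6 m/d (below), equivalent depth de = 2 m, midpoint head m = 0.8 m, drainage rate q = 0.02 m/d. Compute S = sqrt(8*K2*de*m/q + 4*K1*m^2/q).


S^2 = 8*K2*de*m/q + 4*K1*m^2/q
S^2 = 8*0.6*2*0.8/0.02 + 4*0.4*0.8^2/0.02
S = sqrt(435.2000)

20.8614 m


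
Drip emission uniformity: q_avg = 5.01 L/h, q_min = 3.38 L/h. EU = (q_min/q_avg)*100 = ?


EU = (q_min/q_avg)*100 = (3.38/5.01)*100 = 67.4651%

67.4651 %


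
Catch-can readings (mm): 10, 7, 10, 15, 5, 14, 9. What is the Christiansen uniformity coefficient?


mean = 10.000000 mm
MAD = 2.571429 mm
CU = (1 - 2.571429/10.000000)*100

74.2857 %


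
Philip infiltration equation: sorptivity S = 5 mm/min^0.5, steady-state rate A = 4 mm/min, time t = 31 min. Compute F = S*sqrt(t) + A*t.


F = S*sqrt(t) + A*t
F = 5*sqrt(31) + 4*31
F = 5*5.567764 + 124

151.8388 mm


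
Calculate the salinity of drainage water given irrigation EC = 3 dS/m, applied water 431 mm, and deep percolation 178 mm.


EC_dw = EC_iw * D_iw / D_dw
EC_dw = 3 * 431 / 178
EC_dw = 1293 / 178

7.2640 dS/m


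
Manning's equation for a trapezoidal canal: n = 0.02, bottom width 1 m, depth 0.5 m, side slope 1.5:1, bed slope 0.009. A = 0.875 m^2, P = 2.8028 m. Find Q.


R = A/P = 0.875/2.8028 = 0.312188
Q = (1/0.02) * 0.875 * 0.312188^(2/3) * 0.009^0.5

1.9100 m^3/s


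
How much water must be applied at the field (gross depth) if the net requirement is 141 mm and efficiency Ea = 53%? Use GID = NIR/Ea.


Ea = 53% = 0.53
GID = NIR / Ea = 141 / 0.53 = 266.0377 mm

266.0377 mm


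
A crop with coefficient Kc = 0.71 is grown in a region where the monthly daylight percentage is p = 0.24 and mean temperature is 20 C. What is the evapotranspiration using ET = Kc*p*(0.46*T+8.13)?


ET = Kc * p * (0.46*T + 8.13)
ET = 0.71 * 0.24 * (0.46*20 + 8.13)
ET = 0.71 * 0.24 * 17.3300

2.9530 mm/day


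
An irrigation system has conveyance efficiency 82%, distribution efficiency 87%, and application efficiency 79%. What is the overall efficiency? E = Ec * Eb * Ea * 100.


Ec = 0.82, Eb = 0.87, Ea = 0.79
E = 0.82 * 0.87 * 0.79 * 100 = 56.3586%

56.3586 %


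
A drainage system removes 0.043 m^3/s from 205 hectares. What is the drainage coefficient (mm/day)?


DC = Q * 86400 / (A * 10000) * 1000
DC = 0.043 * 86400 / (205 * 10000) * 1000
DC = 3715200.0000 / 2050000

1.8123 mm/day


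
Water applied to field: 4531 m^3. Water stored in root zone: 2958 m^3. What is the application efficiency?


Ea = V_root / V_field * 100 = 2958 / 4531 * 100 = 65.2836%

65.2836 %


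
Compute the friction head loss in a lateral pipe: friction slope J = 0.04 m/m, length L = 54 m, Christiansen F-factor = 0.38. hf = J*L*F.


hf = J * L * F = 0.04 * 54 * 0.38 = 0.8208 m

0.8208 m


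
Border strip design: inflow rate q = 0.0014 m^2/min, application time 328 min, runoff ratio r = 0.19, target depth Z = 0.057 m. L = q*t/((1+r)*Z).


L = q*t/((1+r)*Z)
L = 0.0014*328/((1+0.19)*0.057)
L = 0.4592/0.06783

6.7699 m


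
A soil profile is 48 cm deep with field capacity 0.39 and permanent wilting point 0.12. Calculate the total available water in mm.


AWC = (FC - PWP) * d * 10
AWC = (0.39 - 0.12) * 48 * 10
AWC = 0.2700 * 48 * 10

129.6000 mm


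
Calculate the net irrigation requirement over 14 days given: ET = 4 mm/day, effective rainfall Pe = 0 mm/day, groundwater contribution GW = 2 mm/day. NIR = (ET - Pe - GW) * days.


Daily deficit = ET - Pe - GW = 4 - 0 - 2 = 2 mm/day
NIR = 2 * 14 = 28 mm

28.0000 mm


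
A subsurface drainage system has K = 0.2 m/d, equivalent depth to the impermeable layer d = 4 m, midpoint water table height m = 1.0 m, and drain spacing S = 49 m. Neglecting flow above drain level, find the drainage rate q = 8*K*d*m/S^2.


q = 8*K*d*m/S^2
q = 8*0.2*4*1.0/49^2
q = 6.4000 / 2401

0.0027 m/d


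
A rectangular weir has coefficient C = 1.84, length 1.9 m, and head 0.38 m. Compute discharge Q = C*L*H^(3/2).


Q = C * L * H^(3/2) = 1.84 * 1.9 * 0.38^1.5 = 1.84 * 1.9 * 0.234248

0.8189 m^3/s


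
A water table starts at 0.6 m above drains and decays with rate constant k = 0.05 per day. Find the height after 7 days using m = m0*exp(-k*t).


m = m0 * exp(-k*t)
m = 0.6 * exp(-0.05 * 7)
m = 0.6 * exp(-0.3500)

0.4228 m


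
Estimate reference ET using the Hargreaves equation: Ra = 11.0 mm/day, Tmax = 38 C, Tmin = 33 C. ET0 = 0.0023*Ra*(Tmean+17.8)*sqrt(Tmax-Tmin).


Tmean = (Tmax + Tmin)/2 = (38 + 33)/2 = 35.5
ET0 = 0.0023 * 11.0 * (35.5 + 17.8) * sqrt(38 - 33)
ET0 = 0.0023 * 11.0 * 53.3 * 2.236068

3.0153 mm/day


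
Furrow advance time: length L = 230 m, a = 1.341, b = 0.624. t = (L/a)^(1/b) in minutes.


t = (L/a)^(1/b)
t = (230/1.341)^(1/0.624)
t = 171.513796^(1/0.624)

3807.2156 min


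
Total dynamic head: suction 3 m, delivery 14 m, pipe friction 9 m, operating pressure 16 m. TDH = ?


TDH = Hs + Hd + hf + Hp = 3 + 14 + 9 + 16 = 42

42 m


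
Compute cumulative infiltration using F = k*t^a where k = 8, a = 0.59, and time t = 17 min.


F = k * t^a = 8 * 17^0.59
F = 8 * 5.320652

42.5652 mm


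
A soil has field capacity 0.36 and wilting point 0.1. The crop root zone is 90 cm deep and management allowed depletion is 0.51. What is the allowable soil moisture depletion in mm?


SMD = (FC - PWP) * d * MAD * 10
SMD = (0.36 - 0.1) * 90 * 0.51 * 10
SMD = 0.2600 * 90 * 0.51 * 10

119.3400 mm


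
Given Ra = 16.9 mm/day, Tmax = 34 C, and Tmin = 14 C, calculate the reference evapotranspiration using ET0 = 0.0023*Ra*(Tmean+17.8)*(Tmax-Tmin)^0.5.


Tmean = (Tmax + Tmin)/2 = (34 + 14)/2 = 24.0
ET0 = 0.0023 * 16.9 * (24.0 + 17.8) * sqrt(34 - 14)
ET0 = 0.0023 * 16.9 * 41.8 * 4.472136

7.2662 mm/day


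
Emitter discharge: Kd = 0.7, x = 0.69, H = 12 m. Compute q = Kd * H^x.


q = Kd * H^x = 0.7 * 12^0.69 = 0.7 * 5.554373

3.8881 L/h


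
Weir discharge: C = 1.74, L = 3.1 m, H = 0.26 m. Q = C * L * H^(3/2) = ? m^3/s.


Q = C * L * H^(3/2) = 1.74 * 3.1 * 0.26^1.5 = 1.74 * 3.1 * 0.132575

0.7151 m^3/s


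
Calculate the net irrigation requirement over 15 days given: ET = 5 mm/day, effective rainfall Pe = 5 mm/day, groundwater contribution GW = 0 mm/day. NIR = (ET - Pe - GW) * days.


Daily deficit = ET - Pe - GW = 5 - 5 - 0 = 0 mm/day
NIR = 0 * 15 = 0 mm

0 mm


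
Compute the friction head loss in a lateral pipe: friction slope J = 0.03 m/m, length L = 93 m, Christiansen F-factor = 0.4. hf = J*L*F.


hf = J * L * F = 0.03 * 93 * 0.4 = 1.1160 m

1.1160 m


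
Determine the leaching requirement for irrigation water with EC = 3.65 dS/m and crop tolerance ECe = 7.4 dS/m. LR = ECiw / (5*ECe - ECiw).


LR = ECiw / (5*ECe - ECiw)
LR = 3.65 / (5*7.4 - 3.65)
LR = 3.65 / 33.3500

0.1094


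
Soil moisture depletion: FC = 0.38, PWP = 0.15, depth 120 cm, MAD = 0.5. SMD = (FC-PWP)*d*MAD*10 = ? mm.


SMD = (FC - PWP) * d * MAD * 10
SMD = (0.38 - 0.15) * 120 * 0.5 * 10
SMD = 0.2300 * 120 * 0.5 * 10

138.0000 mm


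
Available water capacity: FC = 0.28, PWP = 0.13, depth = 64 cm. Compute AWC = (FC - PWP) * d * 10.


AWC = (FC - PWP) * d * 10
AWC = (0.28 - 0.13) * 64 * 10
AWC = 0.1500 * 64 * 10

96.0000 mm


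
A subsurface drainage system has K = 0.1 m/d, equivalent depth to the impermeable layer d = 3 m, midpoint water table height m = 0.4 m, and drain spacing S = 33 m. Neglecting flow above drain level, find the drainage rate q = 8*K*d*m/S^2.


q = 8*K*d*m/S^2
q = 8*0.1*3*0.4/33^2
q = 0.9600 / 1089

8.8154e-04 m/d


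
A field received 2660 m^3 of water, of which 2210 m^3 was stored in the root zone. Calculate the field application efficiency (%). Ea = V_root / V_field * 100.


Ea = V_root / V_field * 100 = 2210 / 2660 * 100 = 83.0827%

83.0827 %


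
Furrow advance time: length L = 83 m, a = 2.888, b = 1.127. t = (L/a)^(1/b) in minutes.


t = (L/a)^(1/b)
t = (83/2.888)^(1/1.127)
t = 28.739612^(1/1.127)

19.6846 min


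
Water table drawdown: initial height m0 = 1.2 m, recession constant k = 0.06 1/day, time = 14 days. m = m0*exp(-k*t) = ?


m = m0 * exp(-k*t)
m = 1.2 * exp(-0.06 * 14)
m = 1.2 * exp(-0.8400)

0.5181 m


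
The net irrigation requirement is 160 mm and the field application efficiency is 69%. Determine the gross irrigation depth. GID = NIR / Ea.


Ea = 69% = 0.69
GID = NIR / Ea = 160 / 0.69 = 231.8841 mm

231.8841 mm


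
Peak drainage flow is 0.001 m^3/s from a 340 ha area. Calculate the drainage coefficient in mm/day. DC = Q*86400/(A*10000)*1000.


DC = Q * 86400 / (A * 10000) * 1000
DC = 0.001 * 86400 / (340 * 10000) * 1000
DC = 86400.0000 / 3400000

0.0254 mm/day


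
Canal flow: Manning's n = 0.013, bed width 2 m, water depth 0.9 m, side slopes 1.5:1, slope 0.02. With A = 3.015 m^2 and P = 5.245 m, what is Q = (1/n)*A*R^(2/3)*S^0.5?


R = A/P = 3.015/5.245 = 0.574833
Q = (1/0.013) * 3.015 * 0.574833^(2/3) * 0.02^0.5

22.6753 m^3/s


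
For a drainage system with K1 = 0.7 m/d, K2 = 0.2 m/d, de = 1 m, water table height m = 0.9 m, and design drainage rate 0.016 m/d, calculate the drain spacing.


S^2 = 8*K2*de*m/q + 4*K1*m^2/q
S^2 = 8*0.2*1*0.9/0.016 + 4*0.7*0.9^2/0.016
S = sqrt(231.7500)

15.2233 m


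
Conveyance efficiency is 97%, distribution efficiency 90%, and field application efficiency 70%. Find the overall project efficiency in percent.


Ec = 0.97, Eb = 0.9, Ea = 0.7
E = 0.97 * 0.9 * 0.7 * 100 = 61.1100%

61.1100 %


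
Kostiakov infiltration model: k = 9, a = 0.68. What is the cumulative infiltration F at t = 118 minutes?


F = k * t^a = 9 * 118^0.68
F = 9 * 25.637742

230.7397 mm


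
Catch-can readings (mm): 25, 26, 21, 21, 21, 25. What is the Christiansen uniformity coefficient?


mean = 23.166667 mm
MAD = 2.166667 mm
CU = (1 - 2.166667/23.166667)*100

90.6475 %


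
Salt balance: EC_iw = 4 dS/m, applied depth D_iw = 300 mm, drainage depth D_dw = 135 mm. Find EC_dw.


EC_dw = EC_iw * D_iw / D_dw
EC_dw = 4 * 300 / 135
EC_dw = 1200 / 135

8.8889 dS/m


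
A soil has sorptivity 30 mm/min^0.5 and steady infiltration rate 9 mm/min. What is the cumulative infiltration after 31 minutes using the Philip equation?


F = S*sqrt(t) + A*t
F = 30*sqrt(31) + 9*31
F = 30*5.567764 + 279

446.0329 mm


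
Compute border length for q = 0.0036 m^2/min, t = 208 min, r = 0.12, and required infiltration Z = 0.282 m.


L = q*t/((1+r)*Z)
L = 0.0036*208/((1+0.12)*0.282)
L = 0.7488/0.31584

2.3708 m


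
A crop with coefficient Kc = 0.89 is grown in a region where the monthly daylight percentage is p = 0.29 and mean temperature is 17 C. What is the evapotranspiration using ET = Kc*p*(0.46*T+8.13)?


ET = Kc * p * (0.46*T + 8.13)
ET = 0.89 * 0.29 * (0.46*17 + 8.13)
ET = 0.89 * 0.29 * 15.9500

4.1167 mm/day


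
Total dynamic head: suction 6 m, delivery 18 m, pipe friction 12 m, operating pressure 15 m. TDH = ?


TDH = Hs + Hd + hf + Hp = 6 + 18 + 12 + 15 = 51

51 m


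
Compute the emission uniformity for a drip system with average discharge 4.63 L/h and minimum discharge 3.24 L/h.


EU = (q_min/q_avg)*100 = (3.24/4.63)*100 = 69.9784%

69.9784 %


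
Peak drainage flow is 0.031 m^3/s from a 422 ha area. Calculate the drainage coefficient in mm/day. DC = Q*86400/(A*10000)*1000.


DC = Q * 86400 / (A * 10000) * 1000
DC = 0.031 * 86400 / (422 * 10000) * 1000
DC = 2678400.0000 / 4220000

0.6347 mm/day


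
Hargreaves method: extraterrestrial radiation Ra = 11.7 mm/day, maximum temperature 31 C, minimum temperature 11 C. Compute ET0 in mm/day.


Tmean = (Tmax + Tmin)/2 = (31 + 11)/2 = 21.0
ET0 = 0.0023 * 11.7 * (21.0 + 17.8) * sqrt(31 - 11)
ET0 = 0.0023 * 11.7 * 38.8 * 4.472136

4.6694 mm/day


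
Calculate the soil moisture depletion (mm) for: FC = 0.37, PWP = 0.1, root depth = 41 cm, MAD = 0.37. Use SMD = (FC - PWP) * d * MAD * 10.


SMD = (FC - PWP) * d * MAD * 10
SMD = (0.37 - 0.1) * 41 * 0.37 * 10
SMD = 0.2700 * 41 * 0.37 * 10

40.9590 mm


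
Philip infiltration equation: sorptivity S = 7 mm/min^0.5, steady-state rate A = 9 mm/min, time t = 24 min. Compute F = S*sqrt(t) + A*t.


F = S*sqrt(t) + A*t
F = 7*sqrt(24) + 9*24
F = 7*4.898979 + 216

250.2929 mm


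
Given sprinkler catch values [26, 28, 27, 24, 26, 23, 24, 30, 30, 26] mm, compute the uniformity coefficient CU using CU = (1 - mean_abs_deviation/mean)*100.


mean = 26.400000 mm
MAD = 1.880000 mm
CU = (1 - 1.880000/26.400000)*100

92.8788 %


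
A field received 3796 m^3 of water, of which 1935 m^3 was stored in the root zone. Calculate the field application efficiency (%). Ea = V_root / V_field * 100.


Ea = V_root / V_field * 100 = 1935 / 3796 * 100 = 50.9747%

50.9747 %


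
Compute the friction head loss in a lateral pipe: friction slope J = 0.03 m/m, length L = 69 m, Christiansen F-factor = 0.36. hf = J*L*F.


hf = J * L * F = 0.03 * 69 * 0.36 = 0.7452 m

0.7452 m


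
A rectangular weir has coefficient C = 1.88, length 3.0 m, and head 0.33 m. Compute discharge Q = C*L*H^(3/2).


Q = C * L * H^(3/2) = 1.88 * 3.0 * 0.33^1.5 = 1.88 * 3.0 * 0.189571

1.0692 m^3/s


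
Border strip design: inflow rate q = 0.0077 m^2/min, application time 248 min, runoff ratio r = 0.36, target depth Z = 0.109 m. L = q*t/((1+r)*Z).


L = q*t/((1+r)*Z)
L = 0.0077*248/((1+0.36)*0.109)
L = 1.9096/0.14824

12.8818 m


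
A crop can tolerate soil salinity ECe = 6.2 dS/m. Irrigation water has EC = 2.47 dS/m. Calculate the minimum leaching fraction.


LR = ECiw / (5*ECe - ECiw)
LR = 2.47 / (5*6.2 - 2.47)
LR = 2.47 / 28.5300

0.0866


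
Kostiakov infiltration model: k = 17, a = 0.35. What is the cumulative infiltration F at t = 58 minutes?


F = k * t^a = 17 * 58^0.35
F = 17 * 4.141902

70.4123 mm


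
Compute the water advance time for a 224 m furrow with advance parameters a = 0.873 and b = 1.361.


t = (L/a)^(1/b)
t = (224/0.873)^(1/1.361)
t = 256.586483^(1/1.361)

58.9106 min


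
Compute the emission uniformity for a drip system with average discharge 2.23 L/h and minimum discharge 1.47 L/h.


EU = (q_min/q_avg)*100 = (1.47/2.23)*100 = 65.9193%

65.9193 %


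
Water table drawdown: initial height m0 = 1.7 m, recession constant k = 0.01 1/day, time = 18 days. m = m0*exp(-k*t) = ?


m = m0 * exp(-k*t)
m = 1.7 * exp(-0.01 * 18)
m = 1.7 * exp(-0.1800)

1.4200 m


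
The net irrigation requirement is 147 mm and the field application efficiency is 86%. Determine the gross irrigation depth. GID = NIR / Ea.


Ea = 86% = 0.86
GID = NIR / Ea = 147 / 0.86 = 170.9302 mm

170.9302 mm


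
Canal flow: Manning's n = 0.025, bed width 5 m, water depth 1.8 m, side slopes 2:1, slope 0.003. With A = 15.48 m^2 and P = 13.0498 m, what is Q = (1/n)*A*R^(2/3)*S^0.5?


R = A/P = 15.48/13.0498 = 1.186225
Q = (1/0.025) * 15.48 * 1.186225^(2/3) * 0.003^0.5

38.0046 m^3/s


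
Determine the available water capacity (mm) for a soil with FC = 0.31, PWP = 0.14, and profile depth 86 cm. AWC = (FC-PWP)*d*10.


AWC = (FC - PWP) * d * 10
AWC = (0.31 - 0.14) * 86 * 10
AWC = 0.1700 * 86 * 10

146.2000 mm


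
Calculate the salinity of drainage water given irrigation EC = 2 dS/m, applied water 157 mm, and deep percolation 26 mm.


EC_dw = EC_iw * D_iw / D_dw
EC_dw = 2 * 157 / 26
EC_dw = 314 / 26

12.0769 dS/m


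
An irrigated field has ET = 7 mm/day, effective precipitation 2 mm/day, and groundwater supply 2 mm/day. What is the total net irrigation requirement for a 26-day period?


Daily deficit = ET - Pe - GW = 7 - 2 - 2 = 3 mm/day
NIR = 3 * 26 = 78 mm

78.0000 mm


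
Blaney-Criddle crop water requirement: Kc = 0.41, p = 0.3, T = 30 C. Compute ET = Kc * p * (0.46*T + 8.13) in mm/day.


ET = Kc * p * (0.46*T + 8.13)
ET = 0.41 * 0.3 * (0.46*30 + 8.13)
ET = 0.41 * 0.3 * 21.9300

2.6974 mm/day


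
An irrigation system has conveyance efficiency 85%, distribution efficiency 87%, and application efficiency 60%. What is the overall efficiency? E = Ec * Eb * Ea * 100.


Ec = 0.85, Eb = 0.87, Ea = 0.6
E = 0.85 * 0.87 * 0.6 * 100 = 44.3700%

44.3700 %


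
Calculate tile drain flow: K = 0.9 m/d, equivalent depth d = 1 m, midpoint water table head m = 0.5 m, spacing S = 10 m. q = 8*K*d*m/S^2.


q = 8*K*d*m/S^2
q = 8*0.9*1*0.5/10^2
q = 3.6000 / 100

0.0360 m/d


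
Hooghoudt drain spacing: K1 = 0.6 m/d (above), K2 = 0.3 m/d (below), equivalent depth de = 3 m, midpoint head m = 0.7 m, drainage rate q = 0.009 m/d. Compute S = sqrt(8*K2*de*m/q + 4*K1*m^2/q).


S^2 = 8*K2*de*m/q + 4*K1*m^2/q
S^2 = 8*0.3*3*0.7/0.009 + 4*0.6*0.7^2/0.009
S = sqrt(690.6667)

26.2805 m


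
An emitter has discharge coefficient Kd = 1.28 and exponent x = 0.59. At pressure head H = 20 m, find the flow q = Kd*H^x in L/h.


q = Kd * H^x = 1.28 * 20^0.59 = 1.28 * 5.856089

7.4958 L/h


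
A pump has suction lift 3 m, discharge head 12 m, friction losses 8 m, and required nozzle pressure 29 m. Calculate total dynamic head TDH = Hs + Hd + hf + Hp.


TDH = Hs + Hd + hf + Hp = 3 + 12 + 8 + 29 = 52

52 m


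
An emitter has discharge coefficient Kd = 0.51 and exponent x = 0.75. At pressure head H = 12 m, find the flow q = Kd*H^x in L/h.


q = Kd * H^x = 0.51 * 12^0.75 = 0.51 * 6.447420

3.2882 L/h


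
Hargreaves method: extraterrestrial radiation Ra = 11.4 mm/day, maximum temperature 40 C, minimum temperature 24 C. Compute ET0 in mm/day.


Tmean = (Tmax + Tmin)/2 = (40 + 24)/2 = 32.0
ET0 = 0.0023 * 11.4 * (32.0 + 17.8) * sqrt(40 - 24)
ET0 = 0.0023 * 11.4 * 49.8 * 4.000000

5.2230 mm/day


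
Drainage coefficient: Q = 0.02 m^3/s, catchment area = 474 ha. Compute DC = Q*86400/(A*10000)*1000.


DC = Q * 86400 / (A * 10000) * 1000
DC = 0.02 * 86400 / (474 * 10000) * 1000
DC = 1728000.0000 / 4740000

0.3646 mm/day


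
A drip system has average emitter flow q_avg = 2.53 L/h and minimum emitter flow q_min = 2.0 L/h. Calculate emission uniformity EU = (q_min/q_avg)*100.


EU = (q_min/q_avg)*100 = (2.0/2.53)*100 = 79.0514%

79.0514 %


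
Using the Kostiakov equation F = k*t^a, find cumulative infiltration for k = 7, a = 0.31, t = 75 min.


F = k * t^a = 7 * 75^0.31
F = 7 * 3.813019

26.6911 mm


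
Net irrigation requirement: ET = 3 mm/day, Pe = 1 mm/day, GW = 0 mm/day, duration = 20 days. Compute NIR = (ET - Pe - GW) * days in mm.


Daily deficit = ET - Pe - GW = 3 - 1 - 0 = 2 mm/day
NIR = 2 * 20 = 40 mm

40.0000 mm


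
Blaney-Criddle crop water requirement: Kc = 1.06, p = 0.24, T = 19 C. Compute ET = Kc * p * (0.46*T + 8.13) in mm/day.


ET = Kc * p * (0.46*T + 8.13)
ET = 1.06 * 0.24 * (0.46*19 + 8.13)
ET = 1.06 * 0.24 * 16.8700

4.2917 mm/day


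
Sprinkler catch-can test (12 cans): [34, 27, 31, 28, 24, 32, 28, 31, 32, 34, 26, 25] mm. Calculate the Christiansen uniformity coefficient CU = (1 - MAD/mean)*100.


mean = 29.333333 mm
MAD = 3.000000 mm
CU = (1 - 3.000000/29.333333)*100

89.7727 %


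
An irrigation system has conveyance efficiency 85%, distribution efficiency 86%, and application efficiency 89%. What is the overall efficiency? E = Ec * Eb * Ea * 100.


Ec = 0.85, Eb = 0.86, Ea = 0.89
E = 0.85 * 0.86 * 0.89 * 100 = 65.0590%

65.0590 %


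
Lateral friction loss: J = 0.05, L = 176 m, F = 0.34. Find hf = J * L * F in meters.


hf = J * L * F = 0.05 * 176 * 0.34 = 2.9920 m

2.9920 m


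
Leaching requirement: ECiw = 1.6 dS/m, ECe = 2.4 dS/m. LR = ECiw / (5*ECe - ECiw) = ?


LR = ECiw / (5*ECe - ECiw)
LR = 1.6 / (5*2.4 - 1.6)
LR = 1.6 / 10.4000

0.1538


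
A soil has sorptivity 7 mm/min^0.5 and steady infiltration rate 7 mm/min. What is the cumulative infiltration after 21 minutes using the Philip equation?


F = S*sqrt(t) + A*t
F = 7*sqrt(21) + 7*21
F = 7*4.582576 + 147

179.0780 mm


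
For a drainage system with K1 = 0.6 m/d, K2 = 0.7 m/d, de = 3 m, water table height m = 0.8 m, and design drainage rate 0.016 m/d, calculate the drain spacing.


S^2 = 8*K2*de*m/q + 4*K1*m^2/q
S^2 = 8*0.7*3*0.8/0.016 + 4*0.6*0.8^2/0.016
S = sqrt(936.0000)

30.5941 m


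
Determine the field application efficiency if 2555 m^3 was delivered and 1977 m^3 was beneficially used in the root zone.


Ea = V_root / V_field * 100 = 1977 / 2555 * 100 = 77.3777%

77.3777 %


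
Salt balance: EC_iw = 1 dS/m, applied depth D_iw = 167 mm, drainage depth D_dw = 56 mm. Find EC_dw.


EC_dw = EC_iw * D_iw / D_dw
EC_dw = 1 * 167 / 56
EC_dw = 167 / 56

2.9821 dS/m


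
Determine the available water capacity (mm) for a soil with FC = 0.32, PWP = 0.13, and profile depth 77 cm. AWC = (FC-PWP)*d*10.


AWC = (FC - PWP) * d * 10
AWC = (0.32 - 0.13) * 77 * 10
AWC = 0.1900 * 77 * 10

146.3000 mm


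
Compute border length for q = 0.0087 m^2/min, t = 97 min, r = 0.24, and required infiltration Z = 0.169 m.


L = q*t/((1+r)*Z)
L = 0.0087*97/((1+0.24)*0.169)
L = 0.8439/0.20956

4.0270 m


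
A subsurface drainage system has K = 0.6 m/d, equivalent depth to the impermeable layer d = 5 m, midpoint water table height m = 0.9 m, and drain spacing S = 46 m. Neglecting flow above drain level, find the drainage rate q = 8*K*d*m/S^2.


q = 8*K*d*m/S^2
q = 8*0.6*5*0.9/46^2
q = 21.6000 / 2116

0.0102 m/d


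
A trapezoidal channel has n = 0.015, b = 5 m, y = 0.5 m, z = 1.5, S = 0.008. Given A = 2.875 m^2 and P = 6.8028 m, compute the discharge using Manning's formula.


R = A/P = 2.875/6.8028 = 0.422620
Q = (1/0.015) * 2.875 * 0.422620^(2/3) * 0.008^0.5

9.6544 m^3/s


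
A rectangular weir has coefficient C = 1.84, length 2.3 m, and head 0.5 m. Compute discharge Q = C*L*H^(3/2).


Q = C * L * H^(3/2) = 1.84 * 2.3 * 0.5^1.5 = 1.84 * 2.3 * 0.353553

1.4962 m^3/s


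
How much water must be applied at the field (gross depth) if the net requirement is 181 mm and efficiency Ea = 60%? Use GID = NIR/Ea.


Ea = 60% = 0.6
GID = NIR / Ea = 181 / 0.6 = 301.6667 mm

301.6667 mm


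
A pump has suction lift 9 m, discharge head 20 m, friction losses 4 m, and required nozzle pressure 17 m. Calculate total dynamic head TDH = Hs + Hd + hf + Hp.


TDH = Hs + Hd + hf + Hp = 9 + 20 + 4 + 17 = 50

50 m


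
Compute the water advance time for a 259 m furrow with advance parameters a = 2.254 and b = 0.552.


t = (L/a)^(1/b)
t = (259/2.254)^(1/0.552)
t = 114.906832^(1/0.552)

5401.4530 min


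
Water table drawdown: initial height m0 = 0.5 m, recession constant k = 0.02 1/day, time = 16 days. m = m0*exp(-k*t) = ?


m = m0 * exp(-k*t)
m = 0.5 * exp(-0.02 * 16)
m = 0.5 * exp(-0.3200)

0.3631 m


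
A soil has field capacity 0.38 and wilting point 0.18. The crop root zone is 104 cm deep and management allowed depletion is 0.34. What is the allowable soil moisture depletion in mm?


SMD = (FC - PWP) * d * MAD * 10
SMD = (0.38 - 0.18) * 104 * 0.34 * 10
SMD = 0.2000 * 104 * 0.34 * 10

70.7200 mm


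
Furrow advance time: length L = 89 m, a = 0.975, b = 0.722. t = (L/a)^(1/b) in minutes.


t = (L/a)^(1/b)
t = (89/0.975)^(1/0.722)
t = 91.282051^(1/0.722)

519.0572 min


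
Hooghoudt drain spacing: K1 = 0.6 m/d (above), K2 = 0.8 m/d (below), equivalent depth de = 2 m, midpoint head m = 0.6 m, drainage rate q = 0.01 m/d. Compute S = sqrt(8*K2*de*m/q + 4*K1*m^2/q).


S^2 = 8*K2*de*m/q + 4*K1*m^2/q
S^2 = 8*0.8*2*0.6/0.01 + 4*0.6*0.6^2/0.01
S = sqrt(854.4000)

29.2301 m


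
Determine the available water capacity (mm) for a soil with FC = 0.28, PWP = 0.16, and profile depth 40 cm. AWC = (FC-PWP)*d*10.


AWC = (FC - PWP) * d * 10
AWC = (0.28 - 0.16) * 40 * 10
AWC = 0.1200 * 40 * 10

48.0000 mm


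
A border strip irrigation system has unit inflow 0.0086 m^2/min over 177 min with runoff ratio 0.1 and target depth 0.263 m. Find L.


L = q*t/((1+r)*Z)
L = 0.0086*177/((1+0.1)*0.263)
L = 1.5222/0.2893

5.2617 m


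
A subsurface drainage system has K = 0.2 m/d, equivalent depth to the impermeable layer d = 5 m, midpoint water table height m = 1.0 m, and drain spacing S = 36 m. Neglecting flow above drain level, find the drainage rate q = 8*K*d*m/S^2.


q = 8*K*d*m/S^2
q = 8*0.2*5*1.0/36^2
q = 8.0000 / 1296

0.0062 m/d


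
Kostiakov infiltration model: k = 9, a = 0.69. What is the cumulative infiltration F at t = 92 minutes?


F = k * t^a = 9 * 92^0.69
F = 9 * 22.647152

203.8244 mm


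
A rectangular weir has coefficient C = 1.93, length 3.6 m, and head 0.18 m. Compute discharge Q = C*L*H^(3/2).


Q = C * L * H^(3/2) = 1.93 * 3.6 * 0.18^1.5 = 1.93 * 3.6 * 0.076368

0.5306 m^3/s


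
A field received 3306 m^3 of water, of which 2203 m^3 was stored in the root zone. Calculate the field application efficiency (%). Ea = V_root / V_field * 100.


Ea = V_root / V_field * 100 = 2203 / 3306 * 100 = 66.6364%

66.6364 %


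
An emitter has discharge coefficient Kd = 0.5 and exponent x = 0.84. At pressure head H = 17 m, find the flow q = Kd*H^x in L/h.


q = Kd * H^x = 0.5 * 17^0.84 = 0.5 * 10.803814

5.4019 L/h


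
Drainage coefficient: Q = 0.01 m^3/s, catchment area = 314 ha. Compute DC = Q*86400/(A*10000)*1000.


DC = Q * 86400 / (A * 10000) * 1000
DC = 0.01 * 86400 / (314 * 10000) * 1000
DC = 864000.0000 / 3140000

0.2752 mm/day


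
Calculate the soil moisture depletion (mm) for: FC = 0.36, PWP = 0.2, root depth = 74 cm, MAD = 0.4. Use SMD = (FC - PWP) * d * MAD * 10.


SMD = (FC - PWP) * d * MAD * 10
SMD = (0.36 - 0.2) * 74 * 0.4 * 10
SMD = 0.1600 * 74 * 0.4 * 10

47.3600 mm


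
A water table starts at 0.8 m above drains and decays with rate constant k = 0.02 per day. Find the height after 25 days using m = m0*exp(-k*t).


m = m0 * exp(-k*t)
m = 0.8 * exp(-0.02 * 25)
m = 0.8 * exp(-0.5000)

0.4852 m


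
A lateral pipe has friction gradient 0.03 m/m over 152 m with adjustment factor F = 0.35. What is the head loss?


hf = J * L * F = 0.03 * 152 * 0.35 = 1.5960 m

1.5960 m


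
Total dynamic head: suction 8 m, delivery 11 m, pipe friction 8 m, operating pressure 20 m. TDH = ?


TDH = Hs + Hd + hf + Hp = 8 + 11 + 8 + 20 = 47

47 m


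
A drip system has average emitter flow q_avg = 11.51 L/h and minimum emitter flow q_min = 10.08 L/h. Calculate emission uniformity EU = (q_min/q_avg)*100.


EU = (q_min/q_avg)*100 = (10.08/11.51)*100 = 87.5760%

87.5760 %


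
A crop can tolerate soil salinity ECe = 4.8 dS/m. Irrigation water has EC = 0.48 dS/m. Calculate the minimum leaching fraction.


LR = ECiw / (5*ECe - ECiw)
LR = 0.48 / (5*4.8 - 0.48)
LR = 0.48 / 23.5200

0.0204


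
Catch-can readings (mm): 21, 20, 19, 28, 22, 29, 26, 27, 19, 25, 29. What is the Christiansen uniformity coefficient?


mean = 24.090909 mm
MAD = 3.537190 mm
CU = (1 - 3.537190/24.090909)*100

85.3173 %


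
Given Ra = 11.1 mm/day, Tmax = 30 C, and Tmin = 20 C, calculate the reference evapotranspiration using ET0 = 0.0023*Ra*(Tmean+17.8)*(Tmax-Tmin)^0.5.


Tmean = (Tmax + Tmin)/2 = (30 + 20)/2 = 25.0
ET0 = 0.0023 * 11.1 * (25.0 + 17.8) * sqrt(30 - 20)
ET0 = 0.0023 * 11.1 * 42.8 * 3.162278

3.4554 mm/day


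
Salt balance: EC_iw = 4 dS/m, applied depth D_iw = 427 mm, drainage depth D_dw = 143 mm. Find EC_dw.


EC_dw = EC_iw * D_iw / D_dw
EC_dw = 4 * 427 / 143
EC_dw = 1708 / 143

11.9441 dS/m


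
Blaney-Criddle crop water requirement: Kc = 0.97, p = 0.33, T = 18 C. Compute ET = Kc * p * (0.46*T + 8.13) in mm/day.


ET = Kc * p * (0.46*T + 8.13)
ET = 0.97 * 0.33 * (0.46*18 + 8.13)
ET = 0.97 * 0.33 * 16.4100

5.2528 mm/day


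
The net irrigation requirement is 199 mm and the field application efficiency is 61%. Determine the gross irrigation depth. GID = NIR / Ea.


Ea = 61% = 0.61
GID = NIR / Ea = 199 / 0.61 = 326.2295 mm

326.2295 mm


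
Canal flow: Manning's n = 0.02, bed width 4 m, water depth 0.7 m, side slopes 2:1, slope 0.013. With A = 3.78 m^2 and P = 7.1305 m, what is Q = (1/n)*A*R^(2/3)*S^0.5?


R = A/P = 3.78/7.1305 = 0.530117
Q = (1/0.02) * 3.78 * 0.530117^(2/3) * 0.013^0.5

14.1150 m^3/s


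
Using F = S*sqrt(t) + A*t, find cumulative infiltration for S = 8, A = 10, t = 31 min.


F = S*sqrt(t) + A*t
F = 8*sqrt(31) + 10*31
F = 8*5.567764 + 310

354.5421 mm


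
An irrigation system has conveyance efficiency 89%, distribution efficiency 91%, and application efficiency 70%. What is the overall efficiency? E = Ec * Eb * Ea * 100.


Ec = 0.89, Eb = 0.91, Ea = 0.7
E = 0.89 * 0.91 * 0.7 * 100 = 56.6930%

56.6930 %


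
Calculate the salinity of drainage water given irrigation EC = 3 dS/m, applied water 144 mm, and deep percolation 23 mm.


EC_dw = EC_iw * D_iw / D_dw
EC_dw = 3 * 144 / 23
EC_dw = 432 / 23

18.7826 dS/m


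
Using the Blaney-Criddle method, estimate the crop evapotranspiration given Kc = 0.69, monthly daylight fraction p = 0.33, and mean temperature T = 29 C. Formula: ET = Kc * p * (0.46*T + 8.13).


ET = Kc * p * (0.46*T + 8.13)
ET = 0.69 * 0.33 * (0.46*29 + 8.13)
ET = 0.69 * 0.33 * 21.4700

4.8887 mm/day


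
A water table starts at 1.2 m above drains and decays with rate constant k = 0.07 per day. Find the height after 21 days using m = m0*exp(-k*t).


m = m0 * exp(-k*t)
m = 1.2 * exp(-0.07 * 21)
m = 1.2 * exp(-1.4700)

0.2759 m


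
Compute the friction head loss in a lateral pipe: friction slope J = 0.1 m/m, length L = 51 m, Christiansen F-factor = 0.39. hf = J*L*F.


hf = J * L * F = 0.1 * 51 * 0.39 = 1.9890 m

1.9890 m


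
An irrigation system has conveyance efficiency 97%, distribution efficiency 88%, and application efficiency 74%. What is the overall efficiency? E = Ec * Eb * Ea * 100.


Ec = 0.97, Eb = 0.88, Ea = 0.74
E = 0.97 * 0.88 * 0.74 * 100 = 63.1664%

63.1664 %


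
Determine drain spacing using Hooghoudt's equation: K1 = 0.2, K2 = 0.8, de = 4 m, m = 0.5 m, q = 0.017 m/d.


S^2 = 8*K2*de*m/q + 4*K1*m^2/q
S^2 = 8*0.8*4*0.5/0.017 + 4*0.2*0.5^2/0.017
S = sqrt(764.7059)

27.6533 m


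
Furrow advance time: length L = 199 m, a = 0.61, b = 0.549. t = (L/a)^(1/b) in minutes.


t = (L/a)^(1/b)
t = (199/0.61)^(1/0.549)
t = 326.229508^(1/0.549)

37876.2138 min


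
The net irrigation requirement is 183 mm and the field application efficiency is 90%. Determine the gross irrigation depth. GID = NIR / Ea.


Ea = 90% = 0.9
GID = NIR / Ea = 183 / 0.9 = 203.3333 mm

203.3333 mm


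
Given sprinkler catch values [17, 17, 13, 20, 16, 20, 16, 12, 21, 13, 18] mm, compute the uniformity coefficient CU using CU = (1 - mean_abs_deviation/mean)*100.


mean = 16.636364 mm
MAD = 2.396694 mm
CU = (1 - 2.396694/16.636364)*100

85.5936 %
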